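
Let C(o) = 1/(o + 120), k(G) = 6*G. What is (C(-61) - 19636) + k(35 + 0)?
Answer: -1146133/59 ≈ -19426.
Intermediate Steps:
C(o) = 1/(120 + o)
(C(-61) - 19636) + k(35 + 0) = (1/(120 - 61) - 19636) + 6*(35 + 0) = (1/59 - 19636) + 6*35 = (1/59 - 19636) + 210 = -1158523/59 + 210 = -1146133/59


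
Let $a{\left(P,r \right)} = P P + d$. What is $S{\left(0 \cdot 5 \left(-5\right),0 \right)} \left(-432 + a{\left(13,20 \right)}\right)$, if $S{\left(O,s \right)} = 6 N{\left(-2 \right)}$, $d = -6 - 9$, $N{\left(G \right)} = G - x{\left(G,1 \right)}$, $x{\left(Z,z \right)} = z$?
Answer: $5004$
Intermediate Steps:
$N{\left(G \right)} = -1 + G$ ($N{\left(G \right)} = G - 1 = -1 + G$)
$d = -15$ ($d = -6 - 9 = -15$)
$S{\left(O,s \right)} = -18$ ($S{\left(O,s \right)} = 6 \left(-1 - 2\right) = 6 \left(-3\right) = -18$)
$a{\left(P,r \right)} = -15 + P^{2}$ ($a{\left(P,r \right)} = P P - 15 = P^{2} - 15 = -15 + P^{2}$)
$S{\left(0 \cdot 5 \left(-5\right),0 \right)} \left(-432 + a{\left(13,20 \right)}\right) = - 18 \left(-432 - \left(15 - 13^{2}\right)\right) = - 18 \left(-432 + \left(-15 + 169\right)\right) = - 18 \left(-432 + 154\right) = \left(-18\right) \left(-278\right) = 5004$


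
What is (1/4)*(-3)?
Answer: -¾ ≈ -0.75000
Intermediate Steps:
(1/4)*(-3) = ((¼)*1)*(-3) = (¼)*(-3) = -¾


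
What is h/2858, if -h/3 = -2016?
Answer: 3024/1429 ≈ 2.1162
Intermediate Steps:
h = 6048 (h = -3*(-2016) = 6048)
h/2858 = 6048/2858 = 6048*(1/2858) = 3024/1429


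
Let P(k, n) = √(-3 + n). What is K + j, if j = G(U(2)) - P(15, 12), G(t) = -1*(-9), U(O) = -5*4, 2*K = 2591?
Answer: 2603/2 ≈ 1301.5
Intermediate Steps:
K = 2591/2 (K = (½)*2591 = 2591/2 ≈ 1295.5)
U(O) = -20
G(t) = 9
j = 6 (j = 9 - √(-3 + 12) = 9 - √9 = 9 - 1*3 = 9 - 3 = 6)
K + j = 2591/2 + 6 = 2603/2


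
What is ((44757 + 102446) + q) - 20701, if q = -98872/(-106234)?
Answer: 6719456170/53117 ≈ 1.2650e+5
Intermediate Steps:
q = 49436/53117 (q = -98872*(-1/106234) = 49436/53117 ≈ 0.93070)
((44757 + 102446) + q) - 20701 = ((44757 + 102446) + 49436/53117) - 20701 = (147203 + 49436/53117) - 20701 = 7819031187/53117 - 20701 = 6719456170/53117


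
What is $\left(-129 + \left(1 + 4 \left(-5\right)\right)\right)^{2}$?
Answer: $21904$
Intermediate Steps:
$\left(-129 + \left(1 + 4 \left(-5\right)\right)\right)^{2} = \left(-129 + \left(1 - 20\right)\right)^{2} = \left(-129 - 19\right)^{2} = \left(-148\right)^{2} = 21904$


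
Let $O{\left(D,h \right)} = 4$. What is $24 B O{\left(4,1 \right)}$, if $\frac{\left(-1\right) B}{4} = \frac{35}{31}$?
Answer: $- \frac{13440}{31} \approx -433.55$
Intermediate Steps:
$B = - \frac{140}{31}$ ($B = - 4 \cdot \frac{35}{31} = - 4 \cdot 35 \cdot \frac{1}{31} = \left(-4\right) \frac{35}{31} = - \frac{140}{31} \approx -4.5161$)
$24 B O{\left(4,1 \right)} = 24 \left(- \frac{140}{31}\right) 4 = \left(- \frac{3360}{31}\right) 4 = - \frac{13440}{31}$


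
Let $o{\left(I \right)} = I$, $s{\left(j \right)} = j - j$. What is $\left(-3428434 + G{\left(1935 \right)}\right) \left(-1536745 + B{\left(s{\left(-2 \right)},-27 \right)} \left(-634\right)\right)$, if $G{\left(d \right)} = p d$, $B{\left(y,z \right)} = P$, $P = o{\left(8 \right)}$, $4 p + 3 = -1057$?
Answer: $6076623036753$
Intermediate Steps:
$s{\left(j \right)} = 0$
$p = -265$ ($p = - \frac{3}{4} + \frac{1}{4} \left(-1057\right) = - \frac{3}{4} - \frac{1057}{4} = -265$)
$P = 8$
$B{\left(y,z \right)} = 8$
$G{\left(d \right)} = - 265 d$
$\left(-3428434 + G{\left(1935 \right)}\right) \left(-1536745 + B{\left(s{\left(-2 \right)},-27 \right)} \left(-634\right)\right) = \left(-3428434 - 512775\right) \left(-1536745 + 8 \left(-634\right)\right) = \left(-3428434 - 512775\right) \left(-1536745 - 5072\right) = \left(-3941209\right) \left(-1541817\right) = 6076623036753$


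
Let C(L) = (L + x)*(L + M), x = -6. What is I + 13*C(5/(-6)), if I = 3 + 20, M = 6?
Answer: -15695/36 ≈ -435.97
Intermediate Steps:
I = 23
C(L) = (-6 + L)*(6 + L) (C(L) = (L - 6)*(L + 6) = (-6 + L)*(6 + L))
I + 13*C(5/(-6)) = 23 + 13*(-36 + (5/(-6))²) = 23 + 13*(-36 + (5*(-⅙))²) = 23 + 13*(-36 + (-⅚)²) = 23 + 13*(-36 + 25/36) = 23 + 13*(-1271/36) = 23 - 16523/36 = -15695/36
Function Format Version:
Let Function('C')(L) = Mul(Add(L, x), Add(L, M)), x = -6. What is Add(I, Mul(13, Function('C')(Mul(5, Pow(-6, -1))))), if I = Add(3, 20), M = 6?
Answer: Rational(-15695, 36) ≈ -435.97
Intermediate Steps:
I = 23
Function('C')(L) = Mul(Add(-6, L), Add(6, L)) (Function('C')(L) = Mul(Add(L, -6), Add(L, 6)) = Mul(Add(-6, L), Add(6, L)))
Add(I, Mul(13, Function('C')(Mul(5, Pow(-6, -1))))) = Add(23, Mul(13, Add(-36, Pow(Mul(5, Pow(-6, -1)), 2)))) = Add(23, Mul(13, Add(-36, Pow(Mul(5, Rational(-1, 6)), 2)))) = Add(23, Mul(13, Add(-36, Pow(Rational(-5, 6), 2)))) = Add(23, Mul(13, Add(-36, Rational(25, 36)))) = Add(23, Mul(13, Rational(-1271, 36))) = Add(23, Rational(-16523, 36)) = Rational(-15695, 36)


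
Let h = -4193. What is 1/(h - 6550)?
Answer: -1/10743 ≈ -9.3084e-5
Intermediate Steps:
1/(h - 6550) = 1/(-4193 - 6550) = 1/(-10743) = -1/10743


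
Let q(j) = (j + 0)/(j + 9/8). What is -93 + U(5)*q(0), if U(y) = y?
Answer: -93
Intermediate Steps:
q(j) = j/(9/8 + j) (q(j) = j/(j + 9*(⅛)) = j/(j + 9/8) = j/(9/8 + j))
-93 + U(5)*q(0) = -93 + 5*(8*0/(9 + 8*0)) = -93 + 5*(8*0/(9 + 0)) = -93 + 5*(8*0/9) = -93 + 5*(8*0*(⅑)) = -93 + 5*0 = -93 + 0 = -93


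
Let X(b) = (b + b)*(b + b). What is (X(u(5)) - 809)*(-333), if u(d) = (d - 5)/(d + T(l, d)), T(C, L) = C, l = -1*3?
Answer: 269397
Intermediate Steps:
l = -3
u(d) = (-5 + d)/(-3 + d) (u(d) = (d - 5)/(d - 3) = (-5 + d)/(-3 + d))
X(b) = 4*b² (X(b) = (2*b)*(2*b) = 4*b²)
(X(u(5)) - 809)*(-333) = (4*((-5 + 5)/(-3 + 5))² - 809)*(-333) = (4*(0/2)² - 809)*(-333) = (4*((½)*0)² - 809)*(-333) = (4*0² - 809)*(-333) = (4*0 - 809)*(-333) = (0 - 809)*(-333) = -809*(-333) = 269397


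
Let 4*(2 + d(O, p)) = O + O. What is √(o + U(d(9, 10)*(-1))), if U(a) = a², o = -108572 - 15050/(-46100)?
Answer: 3*I*√10254414389/922 ≈ 329.49*I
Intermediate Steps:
d(O, p) = -2 + O/2 (d(O, p) = -2 + (O + O)/4 = -2 + (2*O)/4 = -2 + O/2)
o = -100103083/922 (o = -108572 - 15050*(-1)/46100 = -108572 - 1*(-301/922) = -108572 + 301/922 = -100103083/922 ≈ -1.0857e+5)
√(o + U(d(9, 10)*(-1))) = √(-100103083/922 + ((-2 + (½)*9)*(-1))²) = √(-100103083/922 + ((-2 + 9/2)*(-1))²) = √(-100103083/922 + ((5/2)*(-1))²) = √(-100103083/922 + (-5/2)²) = √(-100103083/922 + 25/4) = √(-200194641/1844) = 3*I*√10254414389/922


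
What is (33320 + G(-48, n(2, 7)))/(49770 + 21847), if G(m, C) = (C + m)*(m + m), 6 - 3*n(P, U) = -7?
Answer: 37512/71617 ≈ 0.52379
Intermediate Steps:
n(P, U) = 13/3 (n(P, U) = 2 - ⅓*(-7) = 2 + 7/3 = 13/3)
G(m, C) = 2*m*(C + m) (G(m, C) = (C + m)*(2*m) = 2*m*(C + m))
(33320 + G(-48, n(2, 7)))/(49770 + 21847) = (33320 + 2*(-48)*(13/3 - 48))/(49770 + 21847) = (33320 + 2*(-48)*(-131/3))/71617 = (33320 + 4192)*(1/71617) = 37512*(1/71617) = 37512/71617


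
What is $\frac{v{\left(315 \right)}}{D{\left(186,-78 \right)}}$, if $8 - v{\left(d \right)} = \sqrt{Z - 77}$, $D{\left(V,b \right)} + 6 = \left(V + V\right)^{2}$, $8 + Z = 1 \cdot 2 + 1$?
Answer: $\frac{4}{69189} - \frac{i \sqrt{82}}{138378} \approx 5.7813 \cdot 10^{-5} - 6.5439 \cdot 10^{-5} i$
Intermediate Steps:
$Z = -5$ ($Z = -8 + \left(1 \cdot 2 + 1\right) = -8 + \left(2 + 1\right) = -8 + 3 = -5$)
$D{\left(V,b \right)} = -6 + 4 V^{2}$ ($D{\left(V,b \right)} = -6 + \left(V + V\right)^{2} = -6 + \left(2 V\right)^{2} = -6 + 4 V^{2}$)
$v{\left(d \right)} = 8 - i \sqrt{82}$ ($v{\left(d \right)} = 8 - \sqrt{-5 - 77} = 8 - \sqrt{-82} = 8 - i \sqrt{82}$)
$\frac{v{\left(315 \right)}}{D{\left(186,-78 \right)}} = \frac{8 - i \sqrt{82}}{-6 + 4 \cdot 186^{2}} = \frac{8 - i \sqrt{82}}{-6 + 4 \cdot 34596} = \frac{8 - i \sqrt{82}}{-6 + 138384} = \frac{8 - i \sqrt{82}}{138378} = \left(8 - i \sqrt{82}\right) \frac{1}{138378} = \frac{4}{69189} - \frac{i \sqrt{82}}{138378}$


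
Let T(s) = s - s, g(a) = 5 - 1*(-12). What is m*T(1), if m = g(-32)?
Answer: 0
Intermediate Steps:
g(a) = 17 (g(a) = 5 + 12 = 17)
m = 17
T(s) = 0
m*T(1) = 17*0 = 0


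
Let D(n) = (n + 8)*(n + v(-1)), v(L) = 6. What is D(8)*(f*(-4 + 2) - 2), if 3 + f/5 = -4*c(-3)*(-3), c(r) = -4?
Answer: 113792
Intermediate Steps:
f = -255 (f = -15 + 5*(-4*(-4)*(-3)) = -15 + 5*(16*(-3)) = -15 + 5*(-48) = -15 - 240 = -255)
D(n) = (6 + n)*(8 + n) (D(n) = (n + 8)*(n + 6) = (8 + n)*(6 + n) = (6 + n)*(8 + n))
D(8)*(f*(-4 + 2) - 2) = (48 + 8² + 14*8)*(-255*(-4 + 2) - 2) = (48 + 64 + 112)*(-255*(-2) - 2) = 224*(510 - 2) = 224*508 = 113792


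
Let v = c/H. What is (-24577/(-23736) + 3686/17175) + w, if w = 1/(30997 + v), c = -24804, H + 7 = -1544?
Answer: 907889656865123/726266451975400 ≈ 1.2501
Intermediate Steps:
H = -1551 (H = -7 - 1544 = -1551)
v = 8268/517 (v = -24804/(-1551) = -24804*(-1/1551) = 8268/517 ≈ 15.992)
w = 517/16033717 (w = 1/(30997 + 8268/517) = 1/(16033717/517) = 517/16033717 ≈ 3.2245e-5)
(-24577/(-23736) + 3686/17175) + w = (-24577/(-23736) + 3686/17175) + 517/16033717 = (-24577*(-1/23736) + 3686*(1/17175)) + 517/16033717 = (24577/23736 + 3686/17175) + 517/16033717 = 56622319/45296200 + 517/16033717 = 907889656865123/726266451975400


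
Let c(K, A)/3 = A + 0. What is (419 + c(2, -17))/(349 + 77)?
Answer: 184/213 ≈ 0.86385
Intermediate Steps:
c(K, A) = 3*A (c(K, A) = 3*(A + 0) = 3*A)
(419 + c(2, -17))/(349 + 77) = (419 + 3*(-17))/(349 + 77) = (419 - 51)/426 = 368*(1/426) = 184/213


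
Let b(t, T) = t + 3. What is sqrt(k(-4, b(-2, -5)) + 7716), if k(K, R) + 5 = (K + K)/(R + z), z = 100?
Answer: sqrt(78659103)/101 ≈ 87.812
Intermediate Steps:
b(t, T) = 3 + t
k(K, R) = -5 + 2*K/(100 + R) (k(K, R) = -5 + (K + K)/(R + 100) = -5 + (2*K)/(100 + R) = -5 + 2*K/(100 + R))
sqrt(k(-4, b(-2, -5)) + 7716) = sqrt((-500 - 5*(3 - 2) + 2*(-4))/(100 + (3 - 2)) + 7716) = sqrt((-500 - 5*1 - 8)/(100 + 1) + 7716) = sqrt((-500 - 5 - 8)/101 + 7716) = sqrt((1/101)*(-513) + 7716) = sqrt(-513/101 + 7716) = sqrt(778803/101) = sqrt(78659103)/101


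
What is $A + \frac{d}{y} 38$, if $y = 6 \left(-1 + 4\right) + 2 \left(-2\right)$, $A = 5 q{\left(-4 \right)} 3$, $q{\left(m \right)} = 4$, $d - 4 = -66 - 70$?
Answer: $- \frac{2088}{7} \approx -298.29$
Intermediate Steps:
$d = -132$ ($d = 4 - 136 = -132$)
$A = 60$ ($A = 5 \cdot 4 \cdot 3 = 20 \cdot 3 = 60$)
$y = 14$ ($y = 6 \cdot 3 - 4 = 18 - 4 = 14$)
$A + \frac{d}{y} 38 = 60 + - \frac{132}{14} \cdot 38 = 60 + \left(-132\right) \frac{1}{14} \cdot 38 = 60 - \frac{2508}{7} = - \frac{2088}{7}$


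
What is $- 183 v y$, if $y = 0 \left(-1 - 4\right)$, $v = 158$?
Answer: $0$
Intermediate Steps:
$y = 0$ ($y = 0 \left(-5\right) = 0$)
$- 183 v y = \left(-183\right) 158 \cdot 0 = \left(-28914\right) 0 = 0$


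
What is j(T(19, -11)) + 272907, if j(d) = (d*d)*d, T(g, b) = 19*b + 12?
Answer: -7372466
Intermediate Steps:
T(g, b) = 12 + 19*b
j(d) = d³ (j(d) = d²*d = d³)
j(T(19, -11)) + 272907 = (12 + 19*(-11))³ + 272907 = (12 - 209)³ + 272907 = (-197)³ + 272907 = -7645373 + 272907 = -7372466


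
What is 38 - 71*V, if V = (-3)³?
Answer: 1955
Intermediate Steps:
V = -27
38 - 71*V = 38 - 71*(-27) = 38 + 1917 = 1955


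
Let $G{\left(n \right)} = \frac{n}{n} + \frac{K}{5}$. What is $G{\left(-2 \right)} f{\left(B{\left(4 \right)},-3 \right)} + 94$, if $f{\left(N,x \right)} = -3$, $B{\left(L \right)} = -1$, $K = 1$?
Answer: $\frac{452}{5} \approx 90.4$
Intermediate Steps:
$G{\left(n \right)} = \frac{6}{5}$ ($G{\left(n \right)} = \frac{n}{n} + 1 \cdot \frac{1}{5} = 1 + 1 \cdot \frac{1}{5} = 1 + \frac{1}{5} = \frac{6}{5}$)
$G{\left(-2 \right)} f{\left(B{\left(4 \right)},-3 \right)} + 94 = \frac{6}{5} \left(-3\right) + 94 = - \frac{18}{5} + 94 = \frac{452}{5}$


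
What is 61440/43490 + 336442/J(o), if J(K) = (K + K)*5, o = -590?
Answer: -713468329/12829550 ≈ -55.611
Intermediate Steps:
J(K) = 10*K (J(K) = (2*K)*5 = 10*K)
61440/43490 + 336442/J(o) = 61440/43490 + 336442/((10*(-590))) = 61440*(1/43490) + 336442/(-5900) = 6144/4349 + 336442*(-1/5900) = 6144/4349 - 168221/2950 = -713468329/12829550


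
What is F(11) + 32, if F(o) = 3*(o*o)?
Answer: 395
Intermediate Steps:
F(o) = 3*o²
F(11) + 32 = 3*11² + 32 = 3*121 + 32 = 363 + 32 = 395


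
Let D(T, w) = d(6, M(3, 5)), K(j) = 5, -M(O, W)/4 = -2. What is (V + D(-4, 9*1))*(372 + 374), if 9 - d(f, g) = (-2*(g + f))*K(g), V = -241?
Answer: -68632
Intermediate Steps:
M(O, W) = 8 (M(O, W) = -4*(-2) = 8)
d(f, g) = 9 + 10*f + 10*g (d(f, g) = 9 - (-2*(g + f))*5 = 9 - (-2*(f + g))*5 = 9 - (-2*f - 2*g)*5 = 9 - (-10*f - 10*g) = 9 + (10*f + 10*g) = 9 + 10*f + 10*g)
D(T, w) = 149 (D(T, w) = 9 + 10*6 + 10*8 = 9 + 60 + 80 = 149)
(V + D(-4, 9*1))*(372 + 374) = (-241 + 149)*(372 + 374) = -92*746 = -68632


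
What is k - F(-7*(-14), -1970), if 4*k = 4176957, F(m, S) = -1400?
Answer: 4182557/4 ≈ 1.0456e+6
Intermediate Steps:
k = 4176957/4 (k = (1/4)*4176957 = 4176957/4 ≈ 1.0442e+6)
k - F(-7*(-14), -1970) = 4176957/4 - 1*(-1400) = 4176957/4 + 1400 = 4182557/4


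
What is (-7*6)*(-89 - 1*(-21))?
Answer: 2856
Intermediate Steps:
(-7*6)*(-89 - 1*(-21)) = -42*(-89 + 21) = -42*(-68) = 2856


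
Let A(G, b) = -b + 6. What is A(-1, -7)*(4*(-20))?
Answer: -1040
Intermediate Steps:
A(G, b) = 6 - b
A(-1, -7)*(4*(-20)) = (6 - 1*(-7))*(4*(-20)) = (6 + 7)*(-80) = 13*(-80) = -1040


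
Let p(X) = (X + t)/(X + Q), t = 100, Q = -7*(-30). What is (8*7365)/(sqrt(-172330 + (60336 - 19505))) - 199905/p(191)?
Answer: -26720635/97 - 19640*I*sqrt(14611)/14611 ≈ -2.7547e+5 - 162.48*I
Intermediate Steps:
Q = 210
p(X) = (100 + X)/(210 + X) (p(X) = (X + 100)/(X + 210) = (100 + X)/(210 + X))
(8*7365)/(sqrt(-172330 + (60336 - 19505))) - 199905/p(191) = (8*7365)/(sqrt(-172330 + (60336 - 19505))) - 199905*(210 + 191)/(100 + 191) = 58920/(sqrt(-172330 + 40831)) - 199905/(291/401) = 58920/(sqrt(-131499)) - 199905/((1/401)*291) = 58920/((3*I*sqrt(14611))) - 199905/291/401 = 58920*(-I*sqrt(14611)/43833) - 199905*401/291 = -19640*I*sqrt(14611)/14611 - 26720635/97 = -26720635/97 - 19640*I*sqrt(14611)/14611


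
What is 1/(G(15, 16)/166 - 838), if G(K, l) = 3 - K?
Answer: -83/69560 ≈ -0.0011932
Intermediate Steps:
1/(G(15, 16)/166 - 838) = 1/((3 - 1*15)/166 - 838) = 1/((3 - 15)*(1/166) - 838) = 1/(-12*1/166 - 838) = 1/(-6/83 - 838) = 1/(-69560/83) = -83/69560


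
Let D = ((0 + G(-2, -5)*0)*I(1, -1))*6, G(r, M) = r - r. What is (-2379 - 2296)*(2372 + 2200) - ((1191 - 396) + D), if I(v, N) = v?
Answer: -21374895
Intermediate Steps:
G(r, M) = 0
D = 0 (D = ((0 + 0*0)*1)*6 = ((0 + 0)*1)*6 = (0*1)*6 = 0*6 = 0)
(-2379 - 2296)*(2372 + 2200) - ((1191 - 396) + D) = (-2379 - 2296)*(2372 + 2200) - ((1191 - 396) + 0) = -4675*4572 - (795 + 0) = -21374100 - 1*795 = -21374100 - 795 = -21374895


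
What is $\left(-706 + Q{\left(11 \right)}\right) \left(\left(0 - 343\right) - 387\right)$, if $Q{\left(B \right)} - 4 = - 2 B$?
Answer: $528520$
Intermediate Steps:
$Q{\left(B \right)} = 4 - 2 B$
$\left(-706 + Q{\left(11 \right)}\right) \left(\left(0 - 343\right) - 387\right) = \left(-706 + \left(4 - 22\right)\right) \left(\left(0 - 343\right) - 387\right) = \left(-706 + \left(4 - 22\right)\right) \left(-343 - 387\right) = \left(-706 - 18\right) \left(-730\right) = \left(-724\right) \left(-730\right) = 528520$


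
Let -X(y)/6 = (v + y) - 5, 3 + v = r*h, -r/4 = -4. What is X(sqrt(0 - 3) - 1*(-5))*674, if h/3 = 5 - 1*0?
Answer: -958428 - 4044*I*sqrt(3) ≈ -9.5843e+5 - 7004.4*I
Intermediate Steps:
r = 16 (r = -4*(-4) = 16)
h = 15 (h = 3*(5 - 1*0) = 3*(5 + 0) = 3*5 = 15)
v = 237 (v = -3 + 16*15 = -3 + 240 = 237)
X(y) = -1392 - 6*y (X(y) = -6*((237 + y) - 5) = -6*(232 + y) = -1392 - 6*y)
X(sqrt(0 - 3) - 1*(-5))*674 = (-1392 - 6*(sqrt(0 - 3) - 1*(-5)))*674 = (-1392 - 6*(sqrt(-3) + 5))*674 = (-1392 - 6*(I*sqrt(3) + 5))*674 = (-1392 - 6*(5 + I*sqrt(3)))*674 = (-1392 + (-30 - 6*I*sqrt(3)))*674 = (-1422 - 6*I*sqrt(3))*674 = -958428 - 4044*I*sqrt(3)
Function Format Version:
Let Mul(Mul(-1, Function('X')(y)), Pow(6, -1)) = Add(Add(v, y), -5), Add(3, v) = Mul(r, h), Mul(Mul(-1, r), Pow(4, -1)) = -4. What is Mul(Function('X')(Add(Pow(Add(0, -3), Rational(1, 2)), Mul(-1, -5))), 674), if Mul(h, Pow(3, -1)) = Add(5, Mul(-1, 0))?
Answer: Add(-958428, Mul(-4044, I, Pow(3, Rational(1, 2)))) ≈ Add(-9.5843e+5, Mul(-7004.4, I))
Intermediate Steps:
r = 16 (r = Mul(-4, -4) = 16)
h = 15 (h = Mul(3, Add(5, Mul(-1, 0))) = Mul(3, Add(5, 0)) = Mul(3, 5) = 15)
v = 237 (v = Add(-3, Mul(16, 15)) = Add(-3, 240) = 237)
Function('X')(y) = Add(-1392, Mul(-6, y)) (Function('X')(y) = Mul(-6, Add(Add(237, y), -5)) = Mul(-6, Add(232, y)) = Add(-1392, Mul(-6, y)))
Mul(Function('X')(Add(Pow(Add(0, -3), Rational(1, 2)), Mul(-1, -5))), 674) = Mul(Add(-1392, Mul(-6, Add(Pow(Add(0, -3), Rational(1, 2)), Mul(-1, -5)))), 674) = Mul(Add(-1392, Mul(-6, Add(Pow(-3, Rational(1, 2)), 5))), 674) = Mul(Add(-1392, Mul(-6, Add(Mul(I, Pow(3, Rational(1, 2))), 5))), 674) = Mul(Add(-1392, Mul(-6, Add(5, Mul(I, Pow(3, Rational(1, 2)))))), 674) = Mul(Add(-1392, Add(-30, Mul(-6, I, Pow(3, Rational(1, 2))))), 674) = Mul(Add(-1422, Mul(-6, I, Pow(3, Rational(1, 2)))), 674) = Add(-958428, Mul(-4044, I, Pow(3, Rational(1, 2))))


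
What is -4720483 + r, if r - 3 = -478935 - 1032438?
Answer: -6231853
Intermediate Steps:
r = -1511370 (r = 3 + (-478935 - 1032438) = 3 - 1511373 = -1511370)
-4720483 + r = -4720483 - 1511370 = -6231853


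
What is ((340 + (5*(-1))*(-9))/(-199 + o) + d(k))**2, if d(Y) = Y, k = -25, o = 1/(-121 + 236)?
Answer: 379918140625/523677456 ≈ 725.48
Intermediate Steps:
o = 1/115 ≈ 0.0086956
((340 + (5*(-1))*(-9))/(-199 + o) + d(k))**2 = ((340 + (5*(-1))*(-9))/(-199 + 1/115) - 25)**2 = ((340 - 5*(-9))/(-22884/115) - 25)**2 = ((340 + 45)*(-115/22884) - 25)**2 = (385*(-115/22884) - 25)**2 = (-44275/22884 - 25)**2 = (-616375/22884)**2 = 379918140625/523677456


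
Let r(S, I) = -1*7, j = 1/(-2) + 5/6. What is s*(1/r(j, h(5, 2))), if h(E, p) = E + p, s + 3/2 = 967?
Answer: -1931/14 ≈ -137.93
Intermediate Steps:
s = 1931/2 (s = -3/2 + 967 = 1931/2 ≈ 965.50)
j = ⅓ (j = 1*(-½) + 5*(⅙) = -½ + ⅚ = ⅓ ≈ 0.33333)
r(S, I) = -7
s*(1/r(j, h(5, 2))) = 1931*(1/(-7))/2 = 1931*(1*(-⅐))/2 = (1931/2)*(-⅐) = -1931/14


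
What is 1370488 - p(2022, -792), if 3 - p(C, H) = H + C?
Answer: 1371715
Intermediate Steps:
p(C, H) = 3 - C - H (p(C, H) = 3 - (H + C) = 3 - (C + H) = 3 + (-C - H) = 3 - C - H)
1370488 - p(2022, -792) = 1370488 - (3 - 1*2022 - 1*(-792)) = 1370488 - (3 - 2022 + 792) = 1370488 - 1*(-1227) = 1370488 + 1227 = 1371715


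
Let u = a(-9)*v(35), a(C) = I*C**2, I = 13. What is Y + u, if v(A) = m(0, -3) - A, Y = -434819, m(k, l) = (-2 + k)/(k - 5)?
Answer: -2356264/5 ≈ -4.7125e+5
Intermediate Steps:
m(k, l) = (-2 + k)/(-5 + k)
a(C) = 13*C**2
v(A) = 2/5 - A (v(A) = (-2 + 0)/(-5 + 0) - A = -2/(-5) - A = -1/5*(-2) - A = 2/5 - A)
u = -182169/5 (u = (13*(-9)**2)*(2/5 - 1*35) = (13*81)*(2/5 - 35) = 1053*(-173/5) = -182169/5 ≈ -36434.)
Y + u = -434819 - 182169/5 = -2356264/5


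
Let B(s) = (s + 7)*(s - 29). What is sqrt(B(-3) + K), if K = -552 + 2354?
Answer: 3*sqrt(186) ≈ 40.915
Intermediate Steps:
K = 1802
B(s) = (-29 + s)*(7 + s) (B(s) = (7 + s)*(-29 + s) = (-29 + s)*(7 + s))
sqrt(B(-3) + K) = sqrt((-203 + (-3)**2 - 22*(-3)) + 1802) = sqrt((-203 + 9 + 66) + 1802) = sqrt(-128 + 1802) = sqrt(1674) = 3*sqrt(186)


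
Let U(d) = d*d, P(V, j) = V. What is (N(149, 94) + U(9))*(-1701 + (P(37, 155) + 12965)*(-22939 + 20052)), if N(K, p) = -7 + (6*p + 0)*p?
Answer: -1992917637750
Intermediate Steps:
U(d) = d²
N(K, p) = -7 + 6*p² (N(K, p) = -7 + (6*p)*p = -7 + 6*p²)
(N(149, 94) + U(9))*(-1701 + (P(37, 155) + 12965)*(-22939 + 20052)) = ((-7 + 6*94²) + 9²)*(-1701 + (37 + 12965)*(-22939 + 20052)) = ((-7 + 6*8836) + 81)*(-1701 + 13002*(-2887)) = ((-7 + 53016) + 81)*(-1701 - 37536774) = (53009 + 81)*(-37538475) = 53090*(-37538475) = -1992917637750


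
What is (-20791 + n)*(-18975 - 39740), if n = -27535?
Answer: 2837461090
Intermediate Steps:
(-20791 + n)*(-18975 - 39740) = (-20791 - 27535)*(-18975 - 39740) = -48326*(-58715) = 2837461090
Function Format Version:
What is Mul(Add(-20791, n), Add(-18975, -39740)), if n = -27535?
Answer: 2837461090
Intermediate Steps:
Mul(Add(-20791, n), Add(-18975, -39740)) = Mul(Add(-20791, -27535), Add(-18975, -39740)) = Mul(-48326, -58715) = 2837461090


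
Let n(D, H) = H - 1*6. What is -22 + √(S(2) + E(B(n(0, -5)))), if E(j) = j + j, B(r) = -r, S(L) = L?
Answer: -22 + 2*√6 ≈ -17.101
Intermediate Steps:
n(D, H) = -6 + H (n(D, H) = H - 6 = -6 + H)
E(j) = 2*j
-22 + √(S(2) + E(B(n(0, -5)))) = -22 + √(2 + 2*(-(-6 - 5))) = -22 + √(2 + 2*(-1*(-11))) = -22 + √(2 + 2*11) = -22 + √(2 + 22) = -22 + √24 = -22 + 2*√6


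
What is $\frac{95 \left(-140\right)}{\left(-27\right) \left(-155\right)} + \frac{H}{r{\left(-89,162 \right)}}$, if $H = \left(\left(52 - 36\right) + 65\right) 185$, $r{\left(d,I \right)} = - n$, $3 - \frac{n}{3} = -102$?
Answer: $- \frac{297341}{5859} \approx -50.749$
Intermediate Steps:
$n = 315$ ($n = 9 - -306 = 9 + 306 = 315$)
$r{\left(d,I \right)} = -315$ ($r{\left(d,I \right)} = \left(-1\right) 315 = -315$)
$H = 14985$ ($H = \left(16 + 65\right) 185 = 81 \cdot 185 = 14985$)
$\frac{95 \left(-140\right)}{\left(-27\right) \left(-155\right)} + \frac{H}{r{\left(-89,162 \right)}} = \frac{95 \left(-140\right)}{\left(-27\right) \left(-155\right)} + \frac{14985}{-315} = - \frac{13300}{4185} + 14985 \left(- \frac{1}{315}\right) = \left(-13300\right) \frac{1}{4185} - \frac{333}{7} = - \frac{2660}{837} - \frac{333}{7} = - \frac{297341}{5859}$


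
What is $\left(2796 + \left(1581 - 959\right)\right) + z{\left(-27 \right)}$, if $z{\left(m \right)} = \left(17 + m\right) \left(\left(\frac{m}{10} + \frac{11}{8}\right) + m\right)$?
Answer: $\frac{14805}{4} \approx 3701.3$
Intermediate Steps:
$z{\left(m \right)} = \left(17 + m\right) \left(\frac{11}{8} + \frac{11 m}{10}\right)$ ($z{\left(m \right)} = \left(17 + m\right) \left(\left(m \frac{1}{10} + 11 \cdot \frac{1}{8}\right) + m\right) = \left(17 + m\right) \left(\left(\frac{m}{10} + \frac{11}{8}\right) + m\right) = \left(17 + m\right) \left(\left(\frac{11}{8} + \frac{m}{10}\right) + m\right) = \left(17 + m\right) \left(\frac{11}{8} + \frac{11 m}{10}\right)$)
$\left(2796 + \left(1581 - 959\right)\right) + z{\left(-27 \right)} = \left(2796 + \left(1581 - 959\right)\right) + \left(\frac{187}{8} + \frac{11 \left(-27\right)^{2}}{10} + \frac{803}{40} \left(-27\right)\right) = \left(2796 + \left(1581 - 959\right)\right) + \left(\frac{187}{8} + \frac{11}{10} \cdot 729 - \frac{21681}{40}\right) = \left(2796 + 622\right) + \left(\frac{187}{8} + \frac{8019}{10} - \frac{21681}{40}\right) = 3418 + \frac{1133}{4} = \frac{14805}{4}$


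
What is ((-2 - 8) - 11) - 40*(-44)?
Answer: 1739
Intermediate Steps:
((-2 - 8) - 11) - 40*(-44) = (-10 - 11) + 1760 = -21 + 1760 = 1739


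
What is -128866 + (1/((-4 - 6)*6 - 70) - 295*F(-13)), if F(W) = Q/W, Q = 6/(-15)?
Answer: -16753761/130 ≈ -1.2888e+5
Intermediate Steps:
Q = -2/5 (Q = 6*(-1/15) = -2/5 ≈ -0.40000)
F(W) = -2/(5*W)
-128866 + (1/((-4 - 6)*6 - 70) - 295*F(-13)) = -128866 + (1/((-4 - 6)*6 - 70) - (-118)/(-13)) = -128866 + (1/(-10*6 - 70) - (-118)*(-1)/13) = -128866 + (1/(-60 - 70) - 295*2/65) = -128866 + (1/(-130) - 118/13) = -128866 + (-1/130 - 118/13) = -128866 - 1181/130 = -16753761/130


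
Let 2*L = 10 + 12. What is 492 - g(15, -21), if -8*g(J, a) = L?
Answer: 3947/8 ≈ 493.38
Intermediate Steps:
L = 11 (L = (10 + 12)/2 = (½)*22 = 11)
g(J, a) = -11/8 (g(J, a) = -⅛*11 = -11/8)
492 - g(15, -21) = 492 - 1*(-11/8) = 492 + 11/8 = 3947/8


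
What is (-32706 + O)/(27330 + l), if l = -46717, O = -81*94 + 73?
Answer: 40247/19387 ≈ 2.0760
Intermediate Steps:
O = -7541 (O = -7614 + 73 = -7541)
(-32706 + O)/(27330 + l) = (-32706 - 7541)/(27330 - 46717) = -40247/(-19387) = -40247*(-1/19387) = 40247/19387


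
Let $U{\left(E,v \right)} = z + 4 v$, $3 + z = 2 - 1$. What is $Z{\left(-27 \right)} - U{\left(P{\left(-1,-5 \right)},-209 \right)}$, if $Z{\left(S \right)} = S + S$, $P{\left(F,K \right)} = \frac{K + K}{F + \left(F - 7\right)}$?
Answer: $784$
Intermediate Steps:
$z = -2$ ($z = -3 + \left(2 - 1\right) = -3 + 1 = -2$)
$P{\left(F,K \right)} = \frac{2 K}{-7 + 2 F}$ ($P{\left(F,K \right)} = \frac{2 K}{F + \left(-7 + F\right)} = \frac{2 K}{-7 + 2 F}$)
$U{\left(E,v \right)} = -2 + 4 v$
$Z{\left(S \right)} = 2 S$
$Z{\left(-27 \right)} - U{\left(P{\left(-1,-5 \right)},-209 \right)} = 2 \left(-27\right) - \left(-2 + 4 \left(-209\right)\right) = -54 - \left(-2 - 836\right) = -54 - -838 = -54 + 838 = 784$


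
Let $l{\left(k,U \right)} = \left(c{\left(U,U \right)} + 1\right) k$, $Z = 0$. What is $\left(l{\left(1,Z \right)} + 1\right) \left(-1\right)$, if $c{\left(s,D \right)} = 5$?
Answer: $-7$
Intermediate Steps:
$l{\left(k,U \right)} = 6 k$ ($l{\left(k,U \right)} = \left(5 + 1\right) k = 6 k$)
$\left(l{\left(1,Z \right)} + 1\right) \left(-1\right) = \left(6 \cdot 1 + 1\right) \left(-1\right) = \left(6 + 1\right) \left(-1\right) = 7 \left(-1\right) = -7$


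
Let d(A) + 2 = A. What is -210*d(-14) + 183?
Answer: 3543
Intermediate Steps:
d(A) = -2 + A
-210*d(-14) + 183 = -210*(-2 - 14) + 183 = -210*(-16) + 183 = 3360 + 183 = 3543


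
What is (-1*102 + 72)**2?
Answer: 900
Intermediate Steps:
(-1*102 + 72)**2 = (-102 + 72)**2 = (-30)**2 = 900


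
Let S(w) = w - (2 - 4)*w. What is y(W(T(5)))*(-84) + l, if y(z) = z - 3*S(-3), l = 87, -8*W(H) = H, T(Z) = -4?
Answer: -2223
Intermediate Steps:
W(H) = -H/8
S(w) = 3*w (S(w) = w - (-2)*w = w + 2*w = 3*w)
y(z) = 27 + z (y(z) = z - 9*(-3) = z - 3*(-9) = z + 27 = 27 + z)
y(W(T(5)))*(-84) + l = (27 - 1/8*(-4))*(-84) + 87 = (27 + 1/2)*(-84) + 87 = (55/2)*(-84) + 87 = -2310 + 87 = -2223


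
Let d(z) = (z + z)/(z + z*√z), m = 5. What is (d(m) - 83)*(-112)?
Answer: 9352 - 56*√5 ≈ 9226.8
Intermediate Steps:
d(z) = 2*z/(z + z^(3/2)) (d(z) = (2*z)/(z + z^(3/2)) = 2*z/(z + z^(3/2)))
(d(m) - 83)*(-112) = (2*5/(5 + 5^(3/2)) - 83)*(-112) = (2*5/(5 + 5*√5) - 83)*(-112) = (10/(5 + 5*√5) - 83)*(-112) = (-83 + 10/(5 + 5*√5))*(-112) = 9296 - 1120/(5 + 5*√5)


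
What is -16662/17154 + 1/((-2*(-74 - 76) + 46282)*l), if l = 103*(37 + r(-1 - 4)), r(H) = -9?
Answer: -373069086317/384085173192 ≈ -0.97132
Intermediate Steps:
l = 2884 (l = 103*(37 - 9) = 103*28 = 2884)
-16662/17154 + 1/((-2*(-74 - 76) + 46282)*l) = -16662/17154 + 1/((-2*(-74 - 76) + 46282)*2884) = -16662*1/17154 + (1/2884)/(-2*(-150) + 46282) = -2777/2859 + (1/2884)/(300 + 46282) = -2777/2859 + (1/2884)/46582 = -2777/2859 + (1/46582)*(1/2884) = -2777/2859 + 1/134342488 = -373069086317/384085173192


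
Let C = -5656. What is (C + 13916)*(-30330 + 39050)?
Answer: 72027200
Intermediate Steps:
(C + 13916)*(-30330 + 39050) = (-5656 + 13916)*(-30330 + 39050) = 8260*8720 = 72027200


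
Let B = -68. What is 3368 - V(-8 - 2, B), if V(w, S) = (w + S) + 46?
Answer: 3400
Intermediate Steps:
V(w, S) = 46 + S + w (V(w, S) = (S + w) + 46 = 46 + S + w)
3368 - V(-8 - 2, B) = 3368 - (46 - 68 + (-8 - 2)) = 3368 - (46 - 68 - 10) = 3368 - 1*(-32) = 3368 + 32 = 3400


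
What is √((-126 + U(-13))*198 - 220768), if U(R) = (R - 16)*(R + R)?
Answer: 2*I*√24106 ≈ 310.52*I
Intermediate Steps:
U(R) = 2*R*(-16 + R) (U(R) = (-16 + R)*(2*R) = 2*R*(-16 + R))
√((-126 + U(-13))*198 - 220768) = √((-126 + 2*(-13)*(-16 - 13))*198 - 220768) = √((-126 + 2*(-13)*(-29))*198 - 220768) = √((-126 + 754)*198 - 220768) = √(628*198 - 220768) = √(124344 - 220768) = √(-96424) = 2*I*√24106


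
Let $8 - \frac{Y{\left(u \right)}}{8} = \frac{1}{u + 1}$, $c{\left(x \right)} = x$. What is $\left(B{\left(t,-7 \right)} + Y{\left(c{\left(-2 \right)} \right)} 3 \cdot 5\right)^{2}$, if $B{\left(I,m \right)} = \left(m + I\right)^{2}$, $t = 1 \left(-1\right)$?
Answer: $1308736$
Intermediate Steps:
$t = -1$
$Y{\left(u \right)} = 64 - \frac{8}{1 + u}$ ($Y{\left(u \right)} = 64 - \frac{8}{u + 1} = 64 - \frac{8}{1 + u}$)
$B{\left(I,m \right)} = \left(I + m\right)^{2}$
$\left(B{\left(t,-7 \right)} + Y{\left(c{\left(-2 \right)} \right)} 3 \cdot 5\right)^{2} = \left(\left(-1 - 7\right)^{2} + \frac{8 \left(7 + 8 \left(-2\right)\right)}{1 - 2} \cdot 3 \cdot 5\right)^{2} = \left(\left(-8\right)^{2} + \frac{8 \left(7 - 16\right)}{-1} \cdot 3 \cdot 5\right)^{2} = \left(64 + 8 \left(-1\right) \left(-9\right) 3 \cdot 5\right)^{2} = \left(64 + 72 \cdot 3 \cdot 5\right)^{2} = \left(64 + 216 \cdot 5\right)^{2} = \left(64 + 1080\right)^{2} = 1144^{2} = 1308736$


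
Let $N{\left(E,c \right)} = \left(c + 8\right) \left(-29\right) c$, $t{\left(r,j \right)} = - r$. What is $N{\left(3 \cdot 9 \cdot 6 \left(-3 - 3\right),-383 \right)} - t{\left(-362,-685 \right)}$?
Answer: $-4165487$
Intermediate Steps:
$N{\left(E,c \right)} = c \left(-232 - 29 c\right)$ ($N{\left(E,c \right)} = \left(8 + c\right) \left(-29\right) c = \left(-232 - 29 c\right) c = c \left(-232 - 29 c\right)$)
$N{\left(3 \cdot 9 \cdot 6 \left(-3 - 3\right),-383 \right)} - t{\left(-362,-685 \right)} = \left(-29\right) \left(-383\right) \left(8 - 383\right) - \left(-1\right) \left(-362\right) = \left(-29\right) \left(-383\right) \left(-375\right) - 362 = -4165125 - 362 = -4165487$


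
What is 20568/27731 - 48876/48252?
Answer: -30244435/111506351 ≈ -0.27123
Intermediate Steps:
20568/27731 - 48876/48252 = 20568*(1/27731) - 48876*1/48252 = 20568/27731 - 4073/4021 = -30244435/111506351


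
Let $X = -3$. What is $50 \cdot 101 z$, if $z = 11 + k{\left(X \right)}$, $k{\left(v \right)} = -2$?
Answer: $45450$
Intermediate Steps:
$z = 9$ ($z = 11 - 2 = 9$)
$50 \cdot 101 z = 50 \cdot 101 \cdot 9 = 5050 \cdot 9 = 45450$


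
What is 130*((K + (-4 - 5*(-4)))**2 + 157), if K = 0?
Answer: 53690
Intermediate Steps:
130*((K + (-4 - 5*(-4)))**2 + 157) = 130*((0 + (-4 - 5*(-4)))**2 + 157) = 130*((0 + (-4 + 20))**2 + 157) = 130*((0 + 16)**2 + 157) = 130*(16**2 + 157) = 130*(256 + 157) = 130*413 = 53690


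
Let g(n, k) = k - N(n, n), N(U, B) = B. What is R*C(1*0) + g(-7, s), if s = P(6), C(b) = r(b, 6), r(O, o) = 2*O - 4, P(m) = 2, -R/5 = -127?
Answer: -2531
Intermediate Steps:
R = 635 (R = -5*(-127) = 635)
r(O, o) = -4 + 2*O
C(b) = -4 + 2*b
s = 2
g(n, k) = k - n
R*C(1*0) + g(-7, s) = 635*(-4 + 2*(1*0)) + (2 - 1*(-7)) = 635*(-4 + 2*0) + (2 + 7) = 635*(-4 + 0) + 9 = 635*(-4) + 9 = -2540 + 9 = -2531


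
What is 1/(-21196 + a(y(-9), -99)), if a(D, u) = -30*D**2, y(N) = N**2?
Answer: -1/218026 ≈ -4.5866e-6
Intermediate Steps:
1/(-21196 + a(y(-9), -99)) = 1/(-21196 - 30*((-9)**2)**2) = 1/(-21196 - 30*81**2) = 1/(-21196 - 30*6561) = 1/(-21196 - 196830) = 1/(-218026) = -1/218026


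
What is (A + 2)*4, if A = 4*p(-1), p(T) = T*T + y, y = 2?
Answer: 56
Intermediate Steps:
p(T) = 2 + T² (p(T) = T*T + 2 = T² + 2 = 2 + T²)
A = 12 (A = 4*(2 + (-1)²) = 4*(2 + 1) = 4*3 = 12)
(A + 2)*4 = (12 + 2)*4 = 14*4 = 56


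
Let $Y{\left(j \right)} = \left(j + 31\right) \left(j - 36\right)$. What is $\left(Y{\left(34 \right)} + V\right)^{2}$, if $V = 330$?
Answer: $40000$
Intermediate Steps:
$Y{\left(j \right)} = \left(-36 + j\right) \left(31 + j\right)$ ($Y{\left(j \right)} = \left(31 + j\right) \left(-36 + j\right) = \left(-36 + j\right) \left(31 + j\right)$)
$\left(Y{\left(34 \right)} + V\right)^{2} = \left(\left(-1116 + 34^{2} - 170\right) + 330\right)^{2} = \left(\left(-1116 + 1156 - 170\right) + 330\right)^{2} = \left(-130 + 330\right)^{2} = 200^{2} = 40000$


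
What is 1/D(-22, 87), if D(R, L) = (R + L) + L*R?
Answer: -1/1849 ≈ -0.00054083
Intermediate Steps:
D(R, L) = L + R + L*R (D(R, L) = (L + R) + L*R = L + R + L*R)
1/D(-22, 87) = 1/(87 - 22 + 87*(-22)) = 1/(87 - 22 - 1914) = 1/(-1849) = -1/1849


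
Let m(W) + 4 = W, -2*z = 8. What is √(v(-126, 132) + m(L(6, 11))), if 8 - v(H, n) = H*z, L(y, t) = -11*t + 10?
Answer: I*√611 ≈ 24.718*I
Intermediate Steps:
z = -4 (z = -½*8 = -4)
L(y, t) = 10 - 11*t
v(H, n) = 8 + 4*H (v(H, n) = 8 - H*(-4) = 8 - (-4)*H = 8 + 4*H)
m(W) = -4 + W
√(v(-126, 132) + m(L(6, 11))) = √((8 + 4*(-126)) + (-4 + (10 - 11*11))) = √((8 - 504) + (-4 + (10 - 121))) = √(-496 + (-4 - 111)) = √(-496 - 115) = √(-611) = I*√611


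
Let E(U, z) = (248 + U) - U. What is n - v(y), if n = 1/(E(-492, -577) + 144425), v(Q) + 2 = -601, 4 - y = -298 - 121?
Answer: 87237820/144673 ≈ 603.00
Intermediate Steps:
E(U, z) = 248
y = 423 (y = 4 - (-298 - 121) = 4 - 1*(-419) = 4 + 419 = 423)
v(Q) = -603 (v(Q) = -2 - 601 = -603)
n = 1/144673 (n = 1/(248 + 144425) = 1/144673 ≈ 6.9121e-6)
n - v(y) = 1/144673 - 1*(-603) = 1/144673 + 603 = 87237820/144673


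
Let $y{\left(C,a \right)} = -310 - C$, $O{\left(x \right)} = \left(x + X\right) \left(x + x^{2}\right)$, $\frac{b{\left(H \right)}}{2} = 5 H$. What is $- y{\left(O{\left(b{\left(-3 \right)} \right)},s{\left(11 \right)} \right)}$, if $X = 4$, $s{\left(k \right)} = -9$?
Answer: $-22310$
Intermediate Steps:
$b{\left(H \right)} = 10 H$ ($b{\left(H \right)} = 2 \cdot 5 H = 10 H$)
$O{\left(x \right)} = \left(4 + x\right) \left(x + x^{2}\right)$ ($O{\left(x \right)} = \left(x + 4\right) \left(x + x^{2}\right) = \left(4 + x\right) \left(x + x^{2}\right)$)
$- y{\left(O{\left(b{\left(-3 \right)} \right)},s{\left(11 \right)} \right)} = - (-310 - 10 \left(-3\right) \left(4 + \left(10 \left(-3\right)\right)^{2} + 5 \cdot 10 \left(-3\right)\right)) = - (-310 - - 30 \left(4 + \left(-30\right)^{2} + 5 \left(-30\right)\right)) = - (-310 - - 30 \left(4 + 900 - 150\right)) = - (-310 - \left(-30\right) 754) = - (-310 - -22620) = - (-310 + 22620) = \left(-1\right) 22310 = -22310$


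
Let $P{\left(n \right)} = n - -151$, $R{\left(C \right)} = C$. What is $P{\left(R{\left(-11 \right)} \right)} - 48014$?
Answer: $-47874$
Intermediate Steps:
$P{\left(n \right)} = 151 + n$ ($P{\left(n \right)} = n + 151 = 151 + n$)
$P{\left(R{\left(-11 \right)} \right)} - 48014 = \left(151 - 11\right) - 48014 = 140 - 48014 = -47874$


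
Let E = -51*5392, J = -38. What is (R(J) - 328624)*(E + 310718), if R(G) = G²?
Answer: -11688832680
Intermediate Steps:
E = -274992
(R(J) - 328624)*(E + 310718) = ((-38)² - 328624)*(-274992 + 310718) = (1444 - 328624)*35726 = -327180*35726 = -11688832680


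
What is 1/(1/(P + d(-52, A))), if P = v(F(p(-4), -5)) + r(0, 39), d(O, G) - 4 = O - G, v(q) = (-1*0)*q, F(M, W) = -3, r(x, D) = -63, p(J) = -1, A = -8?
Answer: -103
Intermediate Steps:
v(q) = 0 (v(q) = 0*q = 0)
d(O, G) = 4 + O - G (d(O, G) = 4 + (O - G) = 4 + O - G)
P = -63 (P = 0 - 63 = -63)
1/(1/(P + d(-52, A))) = 1/(1/(-63 + (4 - 52 - 1*(-8)))) = 1/(1/(-63 + (4 - 52 + 8))) = 1/(1/(-63 - 40)) = 1/(1/(-103)) = 1/(-1/103) = -103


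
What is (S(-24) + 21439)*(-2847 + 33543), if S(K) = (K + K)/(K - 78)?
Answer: 11187801816/17 ≈ 6.5811e+8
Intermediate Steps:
S(K) = 2*K/(-78 + K) (S(K) = (2*K)/(-78 + K) = 2*K/(-78 + K))
(S(-24) + 21439)*(-2847 + 33543) = (2*(-24)/(-78 - 24) + 21439)*(-2847 + 33543) = (2*(-24)/(-102) + 21439)*30696 = (2*(-24)*(-1/102) + 21439)*30696 = (8/17 + 21439)*30696 = (364471/17)*30696 = 11187801816/17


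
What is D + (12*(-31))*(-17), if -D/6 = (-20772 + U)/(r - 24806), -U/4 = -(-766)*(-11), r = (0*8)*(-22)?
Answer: 78475368/12403 ≈ 6327.1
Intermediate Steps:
r = 0 (r = 0*(-22) = 0)
U = 33704 (U = -(-4)*(-766*(-11)) = -(-4)*8426 = -4*(-8426) = 33704)
D = 38796/12403 (D = -6*(-20772 + 33704)/(0 - 24806) = -77592/(-24806) = -77592*(-1)/24806 = -6*(-6466/12403) = 38796/12403 ≈ 3.1280)
D + (12*(-31))*(-17) = 38796/12403 + (12*(-31))*(-17) = 38796/12403 - 372*(-17) = 38796/12403 + 6324 = 78475368/12403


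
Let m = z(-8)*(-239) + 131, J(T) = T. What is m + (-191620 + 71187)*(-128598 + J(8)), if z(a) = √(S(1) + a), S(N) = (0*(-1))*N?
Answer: 15486479601 - 478*I*√2 ≈ 1.5486e+10 - 675.99*I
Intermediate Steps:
S(N) = 0 (S(N) = 0*N = 0)
z(a) = √a (z(a) = √(0 + a) = √a)
m = 131 - 478*I*√2 (m = √(-8)*(-239) + 131 = (2*I*√2)*(-239) + 131 = -478*I*√2 + 131 = 131 - 478*I*√2 ≈ 131.0 - 675.99*I)
m + (-191620 + 71187)*(-128598 + J(8)) = (131 - 478*I*√2) + (-191620 + 71187)*(-128598 + 8) = (131 - 478*I*√2) - 120433*(-128590) = (131 - 478*I*√2) + 15486479470 = 15486479601 - 478*I*√2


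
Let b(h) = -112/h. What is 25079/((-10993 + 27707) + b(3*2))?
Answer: 75237/50086 ≈ 1.5022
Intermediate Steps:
25079/((-10993 + 27707) + b(3*2)) = 25079/((-10993 + 27707) - 112/(3*2)) = 25079/(16714 - 112/6) = 25079/(16714 - 112*⅙) = 25079/(16714 - 56/3) = 25079/(50086/3) = 25079*(3/50086) = 75237/50086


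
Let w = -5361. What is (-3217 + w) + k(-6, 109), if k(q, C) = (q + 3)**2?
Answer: -8569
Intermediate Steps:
k(q, C) = (3 + q)**2
(-3217 + w) + k(-6, 109) = (-3217 - 5361) + (3 - 6)**2 = -8578 + (-3)**2 = -8578 + 9 = -8569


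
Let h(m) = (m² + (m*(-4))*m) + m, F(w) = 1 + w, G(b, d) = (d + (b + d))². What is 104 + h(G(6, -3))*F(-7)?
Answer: 104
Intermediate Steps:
G(b, d) = (b + 2*d)²
h(m) = m - 3*m² (h(m) = (m² + (-4*m)*m) + m = (m² - 4*m²) + m = -3*m² + m = m - 3*m²)
104 + h(G(6, -3))*F(-7) = 104 + ((6 + 2*(-3))²*(1 - 3*(6 + 2*(-3))²))*(1 - 7) = 104 + ((6 - 6)²*(1 - 3*(6 - 6)²))*(-6) = 104 + (0²*(1 - 3*0²))*(-6) = 104 + (0*(1 - 3*0))*(-6) = 104 + (0*(1 + 0))*(-6) = 104 + (0*1)*(-6) = 104 + 0*(-6) = 104 + 0 = 104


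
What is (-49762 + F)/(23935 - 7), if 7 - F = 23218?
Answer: -72973/23928 ≈ -3.0497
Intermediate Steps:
F = -23211 (F = 7 - 1*23218 = 7 - 23218 = -23211)
(-49762 + F)/(23935 - 7) = (-49762 - 23211)/(23935 - 7) = -72973/23928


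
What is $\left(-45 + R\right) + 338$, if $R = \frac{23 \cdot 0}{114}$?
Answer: $293$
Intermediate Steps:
$R = 0$ ($R = 0 \cdot \frac{1}{114} = 0$)
$\left(-45 + R\right) + 338 = \left(-45 + 0\right) + 338 = -45 + 338 = 293$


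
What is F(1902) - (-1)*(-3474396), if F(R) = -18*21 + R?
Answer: -3472872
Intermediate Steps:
F(R) = -378 + R
F(1902) - (-1)*(-3474396) = (-378 + 1902) - (-1)*(-3474396) = 1524 - 1*3474396 = 1524 - 3474396 = -3472872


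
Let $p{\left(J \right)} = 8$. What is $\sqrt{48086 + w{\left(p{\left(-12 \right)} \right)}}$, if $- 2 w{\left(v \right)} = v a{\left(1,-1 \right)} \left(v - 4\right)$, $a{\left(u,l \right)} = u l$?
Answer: $\sqrt{48102} \approx 219.32$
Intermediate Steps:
$a{\left(u,l \right)} = l u$
$w{\left(v \right)} = - \frac{v \left(4 - v\right)}{2}$ ($w{\left(v \right)} = - \frac{v \left(-1\right) 1 \left(v - 4\right)}{2} = - \frac{v \left(- (-4 + v)\right)}{2} = - \frac{v \left(4 - v\right)}{2}$)
$\sqrt{48086 + w{\left(p{\left(-12 \right)} \right)}} = \sqrt{48086 + \frac{1}{2} \cdot 8 \left(-4 + 8\right)} = \sqrt{48086 + \frac{1}{2} \cdot 8 \cdot 4} = \sqrt{48086 + 16} = \sqrt{48102}$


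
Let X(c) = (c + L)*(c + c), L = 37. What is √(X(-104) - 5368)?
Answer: 6*√238 ≈ 92.563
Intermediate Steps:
X(c) = 2*c*(37 + c) (X(c) = (c + 37)*(c + c) = (37 + c)*(2*c) = 2*c*(37 + c))
√(X(-104) - 5368) = √(2*(-104)*(37 - 104) - 5368) = √(2*(-104)*(-67) - 5368) = √(13936 - 5368) = √8568 = 6*√238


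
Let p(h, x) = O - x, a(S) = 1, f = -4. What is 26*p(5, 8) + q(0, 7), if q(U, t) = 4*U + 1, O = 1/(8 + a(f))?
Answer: -1837/9 ≈ -204.11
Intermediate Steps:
O = ⅑ (O = 1/(8 + 1) = 1/9 = ⅑ ≈ 0.11111)
p(h, x) = ⅑ - x
q(U, t) = 1 + 4*U
26*p(5, 8) + q(0, 7) = 26*(⅑ - 1*8) + (1 + 4*0) = 26*(⅑ - 8) + (1 + 0) = 26*(-71/9) + 1 = -1846/9 + 1 = -1837/9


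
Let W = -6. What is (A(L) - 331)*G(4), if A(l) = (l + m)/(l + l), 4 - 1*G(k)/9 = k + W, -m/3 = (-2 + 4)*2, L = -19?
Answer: -338769/19 ≈ -17830.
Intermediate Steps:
m = -12 (m = -3*(-2 + 4)*2 = -6*2 = -3*4 = -12)
G(k) = 90 - 9*k (G(k) = 36 - 9*(k - 6) = 36 - 9*(-6 + k) = 36 + (54 - 9*k) = 90 - 9*k)
A(l) = (-12 + l)/(2*l) (A(l) = (l - 12)/(l + l) = (-12 + l)/((2*l)) = (-12 + l)*(1/(2*l)) = (-12 + l)/(2*l))
(A(L) - 331)*G(4) = ((1/2)*(-12 - 19)/(-19) - 331)*(90 - 9*4) = ((1/2)*(-1/19)*(-31) - 331)*(90 - 36) = (31/38 - 331)*54 = -12547/38*54 = -338769/19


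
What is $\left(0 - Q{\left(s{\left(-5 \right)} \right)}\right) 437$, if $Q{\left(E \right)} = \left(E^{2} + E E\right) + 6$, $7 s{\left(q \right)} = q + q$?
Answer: $- \frac{215878}{49} \approx -4405.7$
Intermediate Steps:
$s{\left(q \right)} = \frac{2 q}{7}$ ($s{\left(q \right)} = \frac{q + q}{7} = \frac{2 q}{7}$)
$Q{\left(E \right)} = 6 + 2 E^{2}$ ($Q{\left(E \right)} = \left(E^{2} + E^{2}\right) + 6 = 2 E^{2} + 6 = 6 + 2 E^{2}$)
$\left(0 - Q{\left(s{\left(-5 \right)} \right)}\right) 437 = \left(0 - \left(6 + 2 \left(\frac{2}{7} \left(-5\right)\right)^{2}\right)\right) 437 = \left(0 - \left(6 + 2 \left(- \frac{10}{7}\right)^{2}\right)\right) 437 = \left(0 - \left(6 + 2 \cdot \frac{100}{49}\right)\right) 437 = \left(0 - \left(6 + \frac{200}{49}\right)\right) 437 = \left(0 - \frac{494}{49}\right) 437 = \left(- \frac{494}{49}\right) 437 = - \frac{215878}{49}$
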